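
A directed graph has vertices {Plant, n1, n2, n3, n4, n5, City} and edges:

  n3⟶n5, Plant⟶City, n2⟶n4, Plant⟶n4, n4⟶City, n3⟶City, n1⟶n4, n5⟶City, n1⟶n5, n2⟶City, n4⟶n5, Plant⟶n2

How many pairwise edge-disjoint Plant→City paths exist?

Assign every edge capacity 1; by Menger, the answer equals the max flow.
Path Plant→City (+1); total 1.
Path Plant→n2→City (+1); total 2.
Path Plant→n4→City (+1); total 3.
No residual Plant→City path; max flow = 3.
Certifying cut of size 3: {Plant→City, Plant→n2, Plant→n4}.

3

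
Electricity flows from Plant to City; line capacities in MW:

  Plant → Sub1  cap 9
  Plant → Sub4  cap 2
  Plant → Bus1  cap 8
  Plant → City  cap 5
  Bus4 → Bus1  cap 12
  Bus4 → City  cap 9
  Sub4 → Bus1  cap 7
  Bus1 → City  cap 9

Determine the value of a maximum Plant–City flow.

14

Augment Plant→City: bottleneck 5, flow now 5.
Augment Plant→Bus1→City: bottleneck 8, flow now 13.
Augment Plant→Sub4→Bus1→City: bottleneck 1, flow now 14.
No augmenting path remains; maximum flow = 14.
In the residual graph, reachable from Plant: {Plant, Sub1, Sub4, Bus1}.
Min-cut edges: Plant→City (5), Bus1→City (9); capacity 5 + 9 = 14.
This cut is saturated, so no flow can exceed 14.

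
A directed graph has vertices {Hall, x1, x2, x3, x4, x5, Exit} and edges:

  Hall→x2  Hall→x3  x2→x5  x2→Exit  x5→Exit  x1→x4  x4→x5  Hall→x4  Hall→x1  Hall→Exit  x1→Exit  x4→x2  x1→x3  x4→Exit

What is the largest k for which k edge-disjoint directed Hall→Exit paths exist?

4

Assign every edge capacity 1; by Menger, the answer equals the max flow.
Path Hall→Exit (+1); total 1.
Path Hall→x1→Exit (+1); total 2.
Path Hall→x2→Exit (+1); total 3.
Path Hall→x4→Exit (+1); total 4.
No residual Hall→Exit path; max flow = 4.
Certifying cut of size 4: {Hall→Exit, Hall→x1, Hall→x2, Hall→x4}.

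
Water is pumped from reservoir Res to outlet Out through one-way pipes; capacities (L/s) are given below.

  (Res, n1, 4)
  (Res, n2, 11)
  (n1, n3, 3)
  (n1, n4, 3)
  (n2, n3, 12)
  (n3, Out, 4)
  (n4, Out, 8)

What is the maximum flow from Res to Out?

Augment Res→n1→n3→Out: bottleneck 3, flow now 3.
Augment Res→n1→n4→Out: bottleneck 1, flow now 4.
Augment Res→n2→n3→Out: bottleneck 1, flow now 5.
Augment Res→n2→n3→n1→n4→Out: bottleneck 2, flow now 7. (uses reverse residual edge)
No augmenting path remains; maximum flow = 7.
In the residual graph, reachable from Res: {Res, n1, n2, n3}.
Min-cut edges: n1→n4 (3), n3→Out (4); capacity 3 + 4 = 7.
This cut is saturated, so no flow can exceed 7.

7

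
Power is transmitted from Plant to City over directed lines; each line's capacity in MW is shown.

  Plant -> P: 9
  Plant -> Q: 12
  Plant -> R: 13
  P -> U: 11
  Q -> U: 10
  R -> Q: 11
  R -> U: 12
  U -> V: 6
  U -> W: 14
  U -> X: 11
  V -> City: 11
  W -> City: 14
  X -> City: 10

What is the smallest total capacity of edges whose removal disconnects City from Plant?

Augment Plant→P→U→V→City: bottleneck 6, flow now 6.
Augment Plant→P→U→W→City: bottleneck 3, flow now 9.
Augment Plant→Q→U→W→City: bottleneck 10, flow now 19.
Augment Plant→R→U→W→City: bottleneck 1, flow now 20.
Augment Plant→R→U→X→City: bottleneck 10, flow now 30.
No augmenting path remains; maximum flow = 30.
By max-flow min-cut, the minimum cut capacity equals the max flow.
In the residual graph, reachable from Plant: {Plant, P, Q, R, U, X}.
Min-cut edges: U→V (6), U→W (14), X→City (10); capacity 6 + 14 + 10 = 30.

30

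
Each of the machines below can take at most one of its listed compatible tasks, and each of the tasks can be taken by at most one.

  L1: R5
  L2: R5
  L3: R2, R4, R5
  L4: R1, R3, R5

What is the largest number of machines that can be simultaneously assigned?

3

Unit-capacity flow: source→left, listed edges, right→sink; max matching = max flow.
Augmenting path L1→R5 (+1); matched 1.
Augmenting path L3→R2 (+1); matched 2.
Augmenting path L4→R1 (+1); matched 3.
No augmenting path remains; maximum matching = 3.
König certificate: {L3, L4, R5} is a vertex cover of size 3 (every listed pair touches it), so no matching can be larger.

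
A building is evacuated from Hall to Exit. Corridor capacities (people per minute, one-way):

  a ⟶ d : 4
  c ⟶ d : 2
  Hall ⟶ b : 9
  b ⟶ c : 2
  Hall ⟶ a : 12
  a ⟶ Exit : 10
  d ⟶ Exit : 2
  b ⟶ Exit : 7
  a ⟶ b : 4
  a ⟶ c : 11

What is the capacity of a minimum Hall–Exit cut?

Augment Hall→a→Exit: bottleneck 10, flow now 10.
Augment Hall→b→Exit: bottleneck 7, flow now 17.
Augment Hall→a→d→Exit: bottleneck 2, flow now 19.
No augmenting path remains; maximum flow = 19.
By max-flow min-cut, the minimum cut capacity equals the max flow.
In the residual graph, reachable from Hall: {Hall, a, b, c, d}.
Min-cut edges: a→Exit (10), b→Exit (7), d→Exit (2); capacity 10 + 7 + 2 = 19.

19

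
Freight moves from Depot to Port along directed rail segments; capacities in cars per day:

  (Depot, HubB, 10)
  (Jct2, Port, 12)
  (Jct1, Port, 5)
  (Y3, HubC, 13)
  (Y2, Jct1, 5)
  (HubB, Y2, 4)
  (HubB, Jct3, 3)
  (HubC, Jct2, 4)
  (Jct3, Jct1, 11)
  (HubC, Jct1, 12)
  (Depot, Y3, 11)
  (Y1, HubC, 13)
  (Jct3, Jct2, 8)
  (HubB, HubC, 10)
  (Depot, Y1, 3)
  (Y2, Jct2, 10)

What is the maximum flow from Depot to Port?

Augment Depot→Y1→HubC→Jct1→Port: bottleneck 3, flow now 3.
Augment Depot→HubB→Y2→Jct1→Port: bottleneck 2, flow now 5.
Augment Depot→HubB→Y2→Jct2→Port: bottleneck 2, flow now 7.
Augment Depot→HubB→Jct3→Jct2→Port: bottleneck 3, flow now 10.
Augment Depot→HubB→HubC→Jct2→Port: bottleneck 3, flow now 13.
Augment Depot→Y3→HubC→Jct2→Port: bottleneck 1, flow now 14.
Augment Depot→Y3→HubC→Jct1→Y2→Jct2→Port: bottleneck 2, flow now 16. (uses reverse residual edge)
No augmenting path remains; maximum flow = 16.
In the residual graph, reachable from Depot: {Depot, Y1, HubB, Y3, HubC, Jct1}.
Min-cut edges: HubB→Y2 (4), HubB→Jct3 (3), HubC→Jct2 (4), Jct1→Port (5); capacity 4 + 3 + 4 + 5 = 16.
This cut is saturated, so no flow can exceed 16.

16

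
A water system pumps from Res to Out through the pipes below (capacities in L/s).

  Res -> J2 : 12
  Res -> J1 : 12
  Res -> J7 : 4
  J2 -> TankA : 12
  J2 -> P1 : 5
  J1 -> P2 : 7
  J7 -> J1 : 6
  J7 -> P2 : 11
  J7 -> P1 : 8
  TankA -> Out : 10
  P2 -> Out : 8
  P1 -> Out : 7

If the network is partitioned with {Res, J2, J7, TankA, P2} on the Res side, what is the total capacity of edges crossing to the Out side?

49

Edges leaving {Res, J2, J7, TankA, P2}: Res→J1 (12), J2→P1 (5), J7→J1 (6), J7→P1 (8), TankA→Out (10), P2→Out (8).
Cut capacity = 12 + 5 + 6 + 8 + 10 + 8 = 49.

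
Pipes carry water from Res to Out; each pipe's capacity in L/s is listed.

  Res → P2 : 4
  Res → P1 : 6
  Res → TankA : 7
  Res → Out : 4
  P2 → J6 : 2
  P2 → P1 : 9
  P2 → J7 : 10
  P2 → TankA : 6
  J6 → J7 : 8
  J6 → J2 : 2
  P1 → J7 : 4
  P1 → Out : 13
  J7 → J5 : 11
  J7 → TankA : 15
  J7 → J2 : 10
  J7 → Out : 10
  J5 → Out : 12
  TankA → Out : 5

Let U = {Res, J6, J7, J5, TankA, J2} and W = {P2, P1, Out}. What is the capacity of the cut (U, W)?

Edges leaving {Res, J6, J7, J5, TankA, J2}: Res→P2 (4), Res→P1 (6), Res→Out (4), J7→Out (10), J5→Out (12), TankA→Out (5).
Cut capacity = 4 + 6 + 4 + 10 + 12 + 5 = 41.

41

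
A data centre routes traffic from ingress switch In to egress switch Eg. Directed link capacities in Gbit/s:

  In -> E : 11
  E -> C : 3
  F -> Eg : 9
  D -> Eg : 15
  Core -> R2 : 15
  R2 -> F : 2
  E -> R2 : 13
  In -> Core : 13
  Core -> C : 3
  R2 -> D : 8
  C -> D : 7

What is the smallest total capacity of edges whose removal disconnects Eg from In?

16

Augment In→E→C→D→Eg: bottleneck 3, flow now 3.
Augment In→E→R2→D→Eg: bottleneck 8, flow now 11.
Augment In→Core→C→D→Eg: bottleneck 3, flow now 14.
Augment In→Core→R2→F→Eg: bottleneck 2, flow now 16.
No augmenting path remains; maximum flow = 16.
By max-flow min-cut, the minimum cut capacity equals the max flow.
In the residual graph, reachable from In: {In, E, Core, R2}.
Min-cut edges: E→C (3), Core→C (3), R2→D (8), R2→F (2); capacity 3 + 3 + 8 + 2 = 16.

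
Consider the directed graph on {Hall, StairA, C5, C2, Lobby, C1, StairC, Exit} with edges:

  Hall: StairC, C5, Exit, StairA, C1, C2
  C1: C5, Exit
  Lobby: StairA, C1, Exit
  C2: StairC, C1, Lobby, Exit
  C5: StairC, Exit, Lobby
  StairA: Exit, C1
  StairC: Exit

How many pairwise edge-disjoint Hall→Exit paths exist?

6

Assign every edge capacity 1; by Menger, the answer equals the max flow.
Path Hall→Exit (+1); total 1.
Path Hall→StairA→Exit (+1); total 2.
Path Hall→C5→Exit (+1); total 3.
Path Hall→C2→Exit (+1); total 4.
Path Hall→C1→Exit (+1); total 5.
Path Hall→StairC→Exit (+1); total 6.
No residual Hall→Exit path; max flow = 6.
Certifying cut of size 6: {Hall→C1, Hall→C2, Hall→C5, Hall→Exit, Hall→StairA, Hall→StairC}.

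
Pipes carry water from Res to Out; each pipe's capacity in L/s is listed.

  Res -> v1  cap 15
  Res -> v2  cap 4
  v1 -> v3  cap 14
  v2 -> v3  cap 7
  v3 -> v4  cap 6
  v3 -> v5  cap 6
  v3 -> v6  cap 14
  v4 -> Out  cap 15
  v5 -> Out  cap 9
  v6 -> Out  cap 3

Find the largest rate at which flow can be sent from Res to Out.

Augment Res→v1→v3→v4→Out: bottleneck 6, flow now 6.
Augment Res→v1→v3→v5→Out: bottleneck 6, flow now 12.
Augment Res→v1→v3→v6→Out: bottleneck 2, flow now 14.
Augment Res→v2→v3→v6→Out: bottleneck 1, flow now 15.
No augmenting path remains; maximum flow = 15.
In the residual graph, reachable from Res: {Res, v1, v2, v3, v6}.
Min-cut edges: v3→v4 (6), v3→v5 (6), v6→Out (3); capacity 6 + 6 + 3 = 15.
This cut is saturated, so no flow can exceed 15.

15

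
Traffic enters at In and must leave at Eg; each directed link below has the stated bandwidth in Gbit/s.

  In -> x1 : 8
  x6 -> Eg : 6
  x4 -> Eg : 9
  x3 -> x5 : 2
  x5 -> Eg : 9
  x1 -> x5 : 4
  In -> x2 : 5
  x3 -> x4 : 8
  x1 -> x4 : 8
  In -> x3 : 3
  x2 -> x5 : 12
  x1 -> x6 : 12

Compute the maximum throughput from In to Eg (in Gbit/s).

Augment In→x1→x4→Eg: bottleneck 8, flow now 8.
Augment In→x2→x5→Eg: bottleneck 5, flow now 13.
Augment In→x3→x4→Eg: bottleneck 1, flow now 14.
Augment In→x3→x5→Eg: bottleneck 2, flow now 16.
No augmenting path remains; maximum flow = 16.
In the residual graph, reachable from In: {In}.
Min-cut edges: In→x1 (8), In→x2 (5), In→x3 (3); capacity 8 + 5 + 3 = 16.
This cut is saturated, so no flow can exceed 16.

16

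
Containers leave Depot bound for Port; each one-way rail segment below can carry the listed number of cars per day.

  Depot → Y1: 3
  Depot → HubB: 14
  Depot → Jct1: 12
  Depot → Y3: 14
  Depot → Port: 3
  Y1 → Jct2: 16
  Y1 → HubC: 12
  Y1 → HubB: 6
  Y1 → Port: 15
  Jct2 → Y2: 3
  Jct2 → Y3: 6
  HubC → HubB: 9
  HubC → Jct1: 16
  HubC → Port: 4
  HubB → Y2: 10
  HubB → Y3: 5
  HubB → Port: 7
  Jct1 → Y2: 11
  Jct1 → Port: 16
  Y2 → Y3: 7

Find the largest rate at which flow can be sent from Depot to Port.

Augment Depot→Port: bottleneck 3, flow now 3.
Augment Depot→Y1→Port: bottleneck 3, flow now 6.
Augment Depot→HubB→Port: bottleneck 7, flow now 13.
Augment Depot→Jct1→Port: bottleneck 12, flow now 25.
No augmenting path remains; maximum flow = 25.
In the residual graph, reachable from Depot: {Depot, HubB, Y2, Y3}.
Min-cut edges: Depot→Y1 (3), Depot→Jct1 (12), Depot→Port (3), HubB→Port (7); capacity 3 + 12 + 3 + 7 = 25.
This cut is saturated, so no flow can exceed 25.

25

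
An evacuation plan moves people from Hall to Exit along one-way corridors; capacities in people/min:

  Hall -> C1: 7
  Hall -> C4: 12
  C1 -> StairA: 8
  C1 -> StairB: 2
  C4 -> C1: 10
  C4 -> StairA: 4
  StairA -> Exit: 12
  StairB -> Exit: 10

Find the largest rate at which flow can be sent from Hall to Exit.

14

Augment Hall→C1→StairA→Exit: bottleneck 7, flow now 7.
Augment Hall→C4→StairA→Exit: bottleneck 4, flow now 11.
Augment Hall→C4→C1→StairA→Exit: bottleneck 1, flow now 12.
Augment Hall→C4→C1→StairB→Exit: bottleneck 2, flow now 14.
No augmenting path remains; maximum flow = 14.
In the residual graph, reachable from Hall: {Hall, C1, C4}.
Min-cut edges: C1→StairA (8), C1→StairB (2), C4→StairA (4); capacity 8 + 2 + 4 = 14.
This cut is saturated, so no flow can exceed 14.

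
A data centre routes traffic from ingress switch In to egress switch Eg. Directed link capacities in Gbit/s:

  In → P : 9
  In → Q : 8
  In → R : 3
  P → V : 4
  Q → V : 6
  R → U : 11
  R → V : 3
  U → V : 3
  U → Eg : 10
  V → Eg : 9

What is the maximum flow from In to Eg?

12

Augment In→P→V→Eg: bottleneck 4, flow now 4.
Augment In→Q→V→Eg: bottleneck 5, flow now 9.
Augment In→R→U→Eg: bottleneck 3, flow now 12.
No augmenting path remains; maximum flow = 12.
In the residual graph, reachable from In: {In, P, Q, V}.
Min-cut edges: In→R (3), V→Eg (9); capacity 3 + 9 = 12.
This cut is saturated, so no flow can exceed 12.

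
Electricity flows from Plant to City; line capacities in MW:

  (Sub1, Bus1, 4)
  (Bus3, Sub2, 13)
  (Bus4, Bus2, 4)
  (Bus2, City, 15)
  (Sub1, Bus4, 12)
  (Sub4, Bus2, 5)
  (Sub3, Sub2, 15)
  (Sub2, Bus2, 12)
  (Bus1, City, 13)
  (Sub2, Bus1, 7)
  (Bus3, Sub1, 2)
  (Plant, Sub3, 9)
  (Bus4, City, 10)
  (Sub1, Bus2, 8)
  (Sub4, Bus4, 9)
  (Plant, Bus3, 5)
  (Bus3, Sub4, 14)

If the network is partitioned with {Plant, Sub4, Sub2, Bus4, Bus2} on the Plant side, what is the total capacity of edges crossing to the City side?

46

Edges leaving {Plant, Sub4, Sub2, Bus4, Bus2}: Plant→Bus3 (5), Plant→Sub3 (9), Sub2→Bus1 (7), Bus4→City (10), Bus2→City (15).
Cut capacity = 5 + 9 + 7 + 10 + 15 = 46.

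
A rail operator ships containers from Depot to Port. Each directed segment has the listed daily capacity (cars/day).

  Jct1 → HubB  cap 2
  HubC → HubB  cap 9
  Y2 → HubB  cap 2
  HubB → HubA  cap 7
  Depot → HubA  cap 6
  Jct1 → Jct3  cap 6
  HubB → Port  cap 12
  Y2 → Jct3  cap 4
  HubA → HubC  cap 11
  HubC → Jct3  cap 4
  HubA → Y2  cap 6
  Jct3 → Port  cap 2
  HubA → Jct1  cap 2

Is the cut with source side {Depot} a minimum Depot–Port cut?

Given cut capacity: 6 = 6.
Augment Depot→HubA→Jct1→HubB→Port: bottleneck 2, flow now 2.
Augment Depot→HubA→Y2→HubB→Port: bottleneck 2, flow now 4.
Augment Depot→HubA→Y2→Jct3→Port: bottleneck 2, flow now 6.
No augmenting path remains; maximum flow = 6.
Cut capacity 6 equals the max flow, so it is a minimum cut.

Yes — it is a minimum cut (capacity 6).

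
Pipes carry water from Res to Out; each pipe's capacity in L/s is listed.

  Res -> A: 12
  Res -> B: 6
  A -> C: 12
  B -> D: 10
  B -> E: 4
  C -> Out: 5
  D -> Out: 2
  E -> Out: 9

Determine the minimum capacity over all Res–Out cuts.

Augment Res→A→C→Out: bottleneck 5, flow now 5.
Augment Res→B→D→Out: bottleneck 2, flow now 7.
Augment Res→B→E→Out: bottleneck 4, flow now 11.
No augmenting path remains; maximum flow = 11.
By max-flow min-cut, the minimum cut capacity equals the max flow.
In the residual graph, reachable from Res: {Res, A, C}.
Min-cut edges: Res→B (6), C→Out (5); capacity 6 + 5 = 11.

11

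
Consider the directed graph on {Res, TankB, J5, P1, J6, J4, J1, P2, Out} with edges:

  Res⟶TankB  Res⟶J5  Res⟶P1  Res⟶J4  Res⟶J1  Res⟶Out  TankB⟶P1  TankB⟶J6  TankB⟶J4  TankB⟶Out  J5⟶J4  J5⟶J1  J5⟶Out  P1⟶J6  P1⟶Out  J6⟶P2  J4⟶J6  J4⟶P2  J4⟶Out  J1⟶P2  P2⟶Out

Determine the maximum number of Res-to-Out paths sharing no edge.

6

Assign every edge capacity 1; by Menger, the answer equals the max flow.
Path Res→Out (+1); total 1.
Path Res→TankB→Out (+1); total 2.
Path Res→J5→Out (+1); total 3.
Path Res→P1→Out (+1); total 4.
Path Res→J4→Out (+1); total 5.
Path Res→J1→P2→Out (+1); total 6.
No residual Res→Out path; max flow = 6.
Certifying cut of size 6: {Res→J1, Res→J4, Res→J5, Res→Out, Res→P1, Res→TankB}.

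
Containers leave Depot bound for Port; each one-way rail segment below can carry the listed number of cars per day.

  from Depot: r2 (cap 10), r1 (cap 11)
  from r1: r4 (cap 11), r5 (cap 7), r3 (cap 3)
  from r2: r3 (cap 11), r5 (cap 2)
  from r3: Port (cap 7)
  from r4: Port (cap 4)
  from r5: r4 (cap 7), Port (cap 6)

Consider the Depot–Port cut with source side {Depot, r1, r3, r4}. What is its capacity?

Edges leaving {Depot, r1, r3, r4}: Depot→r2 (10), r1→r5 (7), r3→Port (7), r4→Port (4).
Cut capacity = 10 + 7 + 7 + 4 = 28.

28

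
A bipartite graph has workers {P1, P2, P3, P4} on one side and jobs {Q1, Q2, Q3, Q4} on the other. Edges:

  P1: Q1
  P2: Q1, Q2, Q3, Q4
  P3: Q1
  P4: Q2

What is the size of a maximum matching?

Unit-capacity flow: source→left, listed edges, right→sink; max matching = max flow.
Augmenting path P1→Q1 (+1); matched 1.
Augmenting path P2→Q2 (+1); matched 2.
Augmenting path P4→Q2→P2→Q3 (+1); matched 3.
No augmenting path remains; maximum matching = 3.
König certificate: {P2, P4, Q1} is a vertex cover of size 3 (every listed pair touches it), so no matching can be larger.

3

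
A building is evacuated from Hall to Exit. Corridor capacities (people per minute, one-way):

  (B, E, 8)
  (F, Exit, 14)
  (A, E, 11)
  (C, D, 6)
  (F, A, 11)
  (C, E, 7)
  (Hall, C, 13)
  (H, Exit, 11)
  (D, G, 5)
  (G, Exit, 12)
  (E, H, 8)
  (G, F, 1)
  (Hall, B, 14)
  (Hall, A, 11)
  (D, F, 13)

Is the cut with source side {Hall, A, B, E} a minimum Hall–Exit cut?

Given cut capacity: 13 + 8 = 21.
Augment Hall→A→E→H→Exit: bottleneck 8, flow now 8.
Augment Hall→C→D→F→Exit: bottleneck 6, flow now 14.
No augmenting path remains; maximum flow = 14.
In the residual graph, reachable from Hall: {Hall, A, B, C, E}.
Min-cut edges: C→D (6), E→H (8); capacity 6 + 8 = 14.
Cut capacity 21 exceeds the max flow 14, so it is not minimum.

No — its capacity is 21, but the minimum cut has capacity 14.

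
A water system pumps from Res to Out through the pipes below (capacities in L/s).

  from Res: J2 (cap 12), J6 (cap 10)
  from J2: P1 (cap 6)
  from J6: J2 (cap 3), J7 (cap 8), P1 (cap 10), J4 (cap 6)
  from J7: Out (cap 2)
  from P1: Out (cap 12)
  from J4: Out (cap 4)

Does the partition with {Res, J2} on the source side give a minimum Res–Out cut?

Yes — it is a minimum cut (capacity 16).

Given cut capacity: 10 + 6 = 16.
Augment Res→J2→P1→Out: bottleneck 6, flow now 6.
Augment Res→J6→J7→Out: bottleneck 2, flow now 8.
Augment Res→J6→P1→Out: bottleneck 6, flow now 14.
Augment Res→J6→J4→Out: bottleneck 2, flow now 16.
No augmenting path remains; maximum flow = 16.
Cut capacity 16 equals the max flow, so it is a minimum cut.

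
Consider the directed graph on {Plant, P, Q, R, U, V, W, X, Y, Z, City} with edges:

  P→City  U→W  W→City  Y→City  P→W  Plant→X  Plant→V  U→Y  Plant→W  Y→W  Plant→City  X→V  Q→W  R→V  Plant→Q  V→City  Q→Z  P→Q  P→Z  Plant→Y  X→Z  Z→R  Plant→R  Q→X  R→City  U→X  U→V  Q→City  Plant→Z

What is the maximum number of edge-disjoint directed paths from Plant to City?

6

Assign every edge capacity 1; by Menger, the answer equals the max flow.
Path Plant→City (+1); total 1.
Path Plant→Q→City (+1); total 2.
Path Plant→R→City (+1); total 3.
Path Plant→V→City (+1); total 4.
Path Plant→W→City (+1); total 5.
Path Plant→Y→City (+1); total 6.
No residual Plant→City path; max flow = 6.
Certifying cut of size 6: {Plant→City, Plant→Q, Plant→W, Plant→Y, R→City, V→City}.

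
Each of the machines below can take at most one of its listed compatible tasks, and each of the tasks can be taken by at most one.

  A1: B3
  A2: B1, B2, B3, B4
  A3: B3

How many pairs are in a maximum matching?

2

Unit-capacity flow: source→left, listed edges, right→sink; max matching = max flow.
Augmenting path A1→B3 (+1); matched 1.
Augmenting path A2→B1 (+1); matched 2.
No augmenting path remains; maximum matching = 2.
König certificate: {A2, B3} is a vertex cover of size 2 (every listed pair touches it), so no matching can be larger.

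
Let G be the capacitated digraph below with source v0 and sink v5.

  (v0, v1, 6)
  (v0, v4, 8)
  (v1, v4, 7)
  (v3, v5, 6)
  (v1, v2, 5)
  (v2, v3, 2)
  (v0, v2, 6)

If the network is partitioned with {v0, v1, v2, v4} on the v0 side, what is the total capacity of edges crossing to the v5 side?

2

Edges leaving {v0, v1, v2, v4}: v2→v3 (2).
Cut capacity = 2 = 2.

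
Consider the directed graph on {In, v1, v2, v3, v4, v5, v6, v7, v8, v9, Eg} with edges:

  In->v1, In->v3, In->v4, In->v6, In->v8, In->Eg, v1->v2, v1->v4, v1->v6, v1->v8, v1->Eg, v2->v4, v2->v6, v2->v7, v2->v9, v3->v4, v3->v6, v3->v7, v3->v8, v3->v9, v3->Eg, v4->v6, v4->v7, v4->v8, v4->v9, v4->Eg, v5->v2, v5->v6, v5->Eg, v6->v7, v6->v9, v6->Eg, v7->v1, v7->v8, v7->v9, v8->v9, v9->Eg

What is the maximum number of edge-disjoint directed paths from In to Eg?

6

Assign every edge capacity 1; by Menger, the answer equals the max flow.
Path In→Eg (+1); total 1.
Path In→v1→Eg (+1); total 2.
Path In→v3→Eg (+1); total 3.
Path In→v4→Eg (+1); total 4.
Path In→v6→Eg (+1); total 5.
Path In→v8→v9→Eg (+1); total 6.
No residual In→Eg path; max flow = 6.
Certifying cut of size 6: {In→Eg, In→v1, In→v3, In→v4, In→v6, In→v8}.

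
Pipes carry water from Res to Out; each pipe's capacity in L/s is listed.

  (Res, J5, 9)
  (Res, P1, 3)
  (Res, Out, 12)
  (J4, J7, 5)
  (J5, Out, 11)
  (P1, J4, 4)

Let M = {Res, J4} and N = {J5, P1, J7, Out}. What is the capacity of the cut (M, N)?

29

Edges leaving {Res, J4}: Res→J5 (9), Res→P1 (3), Res→Out (12), J4→J7 (5).
Cut capacity = 9 + 3 + 12 + 5 = 29.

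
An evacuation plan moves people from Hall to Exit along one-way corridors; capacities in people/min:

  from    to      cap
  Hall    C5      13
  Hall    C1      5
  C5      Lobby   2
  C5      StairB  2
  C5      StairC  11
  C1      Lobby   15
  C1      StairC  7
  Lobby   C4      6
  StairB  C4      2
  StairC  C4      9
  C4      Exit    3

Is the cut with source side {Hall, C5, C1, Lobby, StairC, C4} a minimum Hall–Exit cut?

No — its capacity is 5, but the minimum cut has capacity 3.

Given cut capacity: 2 + 3 = 5.
Augment Hall→C5→Lobby→C4→Exit: bottleneck 2, flow now 2.
Augment Hall→C5→StairB→C4→Exit: bottleneck 1, flow now 3.
No augmenting path remains; maximum flow = 3.
In the residual graph, reachable from Hall: {Hall, C5, C1, Lobby, StairB, StairC, C4}.
Min-cut edges: C4→Exit (3); capacity 3 = 3.
Cut capacity 5 exceeds the max flow 3, so it is not minimum.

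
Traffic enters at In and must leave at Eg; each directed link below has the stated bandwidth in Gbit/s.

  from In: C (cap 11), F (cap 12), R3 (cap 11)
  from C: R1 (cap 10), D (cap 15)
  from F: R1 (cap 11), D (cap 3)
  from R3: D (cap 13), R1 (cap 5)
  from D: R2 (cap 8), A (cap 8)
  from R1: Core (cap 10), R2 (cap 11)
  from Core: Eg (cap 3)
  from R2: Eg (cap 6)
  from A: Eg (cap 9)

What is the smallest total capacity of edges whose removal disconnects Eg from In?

17

Augment In→C→D→R2→Eg: bottleneck 6, flow now 6.
Augment In→C→D→A→Eg: bottleneck 5, flow now 11.
Augment In→F→D→A→Eg: bottleneck 3, flow now 14.
Augment In→F→R1→Core→Eg: bottleneck 3, flow now 17.
No augmenting path remains; maximum flow = 17.
By max-flow min-cut, the minimum cut capacity equals the max flow.
In the residual graph, reachable from In: {In, C, F, R3, D, R1, Core, R2}.
Min-cut edges: D→A (8), Core→Eg (3), R2→Eg (6); capacity 8 + 3 + 6 = 17.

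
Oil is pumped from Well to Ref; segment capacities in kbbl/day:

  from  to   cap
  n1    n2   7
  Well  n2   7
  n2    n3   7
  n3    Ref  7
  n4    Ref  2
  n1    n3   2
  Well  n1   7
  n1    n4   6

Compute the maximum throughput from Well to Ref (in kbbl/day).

9

Augment Well→n1→n3→Ref: bottleneck 2, flow now 2.
Augment Well→n1→n4→Ref: bottleneck 2, flow now 4.
Augment Well→n2→n3→Ref: bottleneck 5, flow now 9.
No augmenting path remains; maximum flow = 9.
In the residual graph, reachable from Well: {Well, n1, n2, n3, n4}.
Min-cut edges: n3→Ref (7), n4→Ref (2); capacity 7 + 2 = 9.
This cut is saturated, so no flow can exceed 9.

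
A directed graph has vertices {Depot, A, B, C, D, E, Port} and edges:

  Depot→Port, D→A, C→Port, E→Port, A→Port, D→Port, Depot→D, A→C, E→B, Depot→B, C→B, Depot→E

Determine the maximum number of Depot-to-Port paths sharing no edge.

3

Assign every edge capacity 1; by Menger, the answer equals the max flow.
Path Depot→Port (+1); total 1.
Path Depot→D→Port (+1); total 2.
Path Depot→E→Port (+1); total 3.
No residual Depot→Port path; max flow = 3.
Certifying cut of size 3: {Depot→D, Depot→E, Depot→Port}.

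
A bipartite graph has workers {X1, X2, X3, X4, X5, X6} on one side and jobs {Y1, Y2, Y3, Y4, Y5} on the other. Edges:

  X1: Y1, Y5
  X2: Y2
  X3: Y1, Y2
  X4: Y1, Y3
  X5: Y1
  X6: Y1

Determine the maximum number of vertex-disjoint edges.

Unit-capacity flow: source→left, listed edges, right→sink; max matching = max flow.
Augmenting path X1→Y1 (+1); matched 1.
Augmenting path X2→Y2 (+1); matched 2.
Augmenting path X4→Y3 (+1); matched 3.
Augmenting path X3→Y1→X1→Y5 (+1); matched 4.
No augmenting path remains; maximum matching = 4.
König certificate: {X1, X4, Y1, Y2} is a vertex cover of size 4 (every listed pair touches it), so no matching can be larger.

4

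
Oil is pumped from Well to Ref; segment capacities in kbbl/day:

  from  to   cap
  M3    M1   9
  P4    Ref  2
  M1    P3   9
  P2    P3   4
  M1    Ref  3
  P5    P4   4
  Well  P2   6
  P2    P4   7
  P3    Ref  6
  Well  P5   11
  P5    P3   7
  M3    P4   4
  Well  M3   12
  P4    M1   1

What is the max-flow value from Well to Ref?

Augment Well→M3→P4→Ref: bottleneck 2, flow now 2.
Augment Well→M3→M1→Ref: bottleneck 3, flow now 5.
Augment Well→P5→P3→Ref: bottleneck 6, flow now 11.
No augmenting path remains; maximum flow = 11.
In the residual graph, reachable from Well: {Well, M3, P5, P2, P4, M1, P3}.
Min-cut edges: P4→Ref (2), M1→Ref (3), P3→Ref (6); capacity 2 + 3 + 6 = 11.
This cut is saturated, so no flow can exceed 11.

11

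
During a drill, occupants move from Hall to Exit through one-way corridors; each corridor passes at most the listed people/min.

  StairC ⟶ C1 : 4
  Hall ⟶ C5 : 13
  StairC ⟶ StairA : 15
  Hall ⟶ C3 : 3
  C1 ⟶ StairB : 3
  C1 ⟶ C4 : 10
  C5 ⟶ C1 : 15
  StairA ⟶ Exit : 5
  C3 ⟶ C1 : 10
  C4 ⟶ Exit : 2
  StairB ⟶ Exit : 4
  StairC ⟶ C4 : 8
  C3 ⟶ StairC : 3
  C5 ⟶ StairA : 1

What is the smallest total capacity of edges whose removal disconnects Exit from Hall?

9

Augment Hall→C5→StairA→Exit: bottleneck 1, flow now 1.
Augment Hall→C5→C1→C4→Exit: bottleneck 2, flow now 3.
Augment Hall→C5→C1→StairB→Exit: bottleneck 3, flow now 6.
Augment Hall→C3→StairC→StairA→Exit: bottleneck 3, flow now 9.
No augmenting path remains; maximum flow = 9.
By max-flow min-cut, the minimum cut capacity equals the max flow.
In the residual graph, reachable from Hall: {Hall, C5, C1, C4}.
Min-cut edges: Hall→C3 (3), C5→StairA (1), C1→StairB (3), C4→Exit (2); capacity 3 + 1 + 3 + 2 = 9.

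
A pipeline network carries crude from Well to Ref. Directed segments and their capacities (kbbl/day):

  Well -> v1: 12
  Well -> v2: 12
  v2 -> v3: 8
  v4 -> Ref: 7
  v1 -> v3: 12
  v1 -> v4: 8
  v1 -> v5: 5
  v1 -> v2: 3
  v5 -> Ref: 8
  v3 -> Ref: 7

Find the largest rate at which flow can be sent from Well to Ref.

Augment Well→v1→v3→Ref: bottleneck 7, flow now 7.
Augment Well→v1→v4→Ref: bottleneck 5, flow now 12.
Augment Well→v2→v3→v1→v4→Ref: bottleneck 2, flow now 14. (uses reverse residual edge)
Augment Well→v2→v3→v1→v5→Ref: bottleneck 5, flow now 19. (uses reverse residual edge)
No augmenting path remains; maximum flow = 19.
In the residual graph, reachable from Well: {Well, v2, v3}.
Min-cut edges: Well→v1 (12), v3→Ref (7); capacity 12 + 7 = 19.
This cut is saturated, so no flow can exceed 19.

19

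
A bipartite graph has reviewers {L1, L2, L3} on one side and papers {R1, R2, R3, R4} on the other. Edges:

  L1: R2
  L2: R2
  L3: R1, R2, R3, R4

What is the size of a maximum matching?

2

Unit-capacity flow: source→left, listed edges, right→sink; max matching = max flow.
Augmenting path L1→R2 (+1); matched 1.
Augmenting path L3→R1 (+1); matched 2.
No augmenting path remains; maximum matching = 2.
König certificate: {L3, R2} is a vertex cover of size 2 (every listed pair touches it), so no matching can be larger.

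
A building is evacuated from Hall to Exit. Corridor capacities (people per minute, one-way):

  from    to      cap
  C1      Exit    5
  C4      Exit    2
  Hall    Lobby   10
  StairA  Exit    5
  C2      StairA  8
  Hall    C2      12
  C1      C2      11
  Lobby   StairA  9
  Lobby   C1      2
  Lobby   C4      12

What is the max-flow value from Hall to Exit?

Augment Hall→Lobby→C1→Exit: bottleneck 2, flow now 2.
Augment Hall→Lobby→StairA→Exit: bottleneck 5, flow now 7.
Augment Hall→Lobby→C4→Exit: bottleneck 2, flow now 9.
No augmenting path remains; maximum flow = 9.
In the residual graph, reachable from Hall: {Hall, Lobby, C2, StairA, C4}.
Min-cut edges: Lobby→C1 (2), StairA→Exit (5), C4→Exit (2); capacity 2 + 5 + 2 = 9.
This cut is saturated, so no flow can exceed 9.

9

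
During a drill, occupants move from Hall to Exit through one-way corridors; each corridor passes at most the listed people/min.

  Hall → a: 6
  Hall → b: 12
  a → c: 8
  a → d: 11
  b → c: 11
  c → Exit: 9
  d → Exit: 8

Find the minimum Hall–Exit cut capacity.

15

Augment Hall→a→c→Exit: bottleneck 6, flow now 6.
Augment Hall→b→c→Exit: bottleneck 3, flow now 9.
Augment Hall→b→c→a→d→Exit: bottleneck 6, flow now 15. (uses reverse residual edge)
No augmenting path remains; maximum flow = 15.
By max-flow min-cut, the minimum cut capacity equals the max flow.
In the residual graph, reachable from Hall: {Hall, b, c}.
Min-cut edges: Hall→a (6), c→Exit (9); capacity 6 + 9 = 15.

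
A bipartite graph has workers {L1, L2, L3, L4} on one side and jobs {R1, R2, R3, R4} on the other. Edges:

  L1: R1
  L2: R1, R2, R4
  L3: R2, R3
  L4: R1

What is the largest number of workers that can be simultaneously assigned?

Unit-capacity flow: source→left, listed edges, right→sink; max matching = max flow.
Augmenting path L1→R1 (+1); matched 1.
Augmenting path L2→R2 (+1); matched 2.
Augmenting path L3→R3 (+1); matched 3.
No augmenting path remains; maximum matching = 3.
König certificate: {L2, L3, R1} is a vertex cover of size 3 (every listed pair touches it), so no matching can be larger.

3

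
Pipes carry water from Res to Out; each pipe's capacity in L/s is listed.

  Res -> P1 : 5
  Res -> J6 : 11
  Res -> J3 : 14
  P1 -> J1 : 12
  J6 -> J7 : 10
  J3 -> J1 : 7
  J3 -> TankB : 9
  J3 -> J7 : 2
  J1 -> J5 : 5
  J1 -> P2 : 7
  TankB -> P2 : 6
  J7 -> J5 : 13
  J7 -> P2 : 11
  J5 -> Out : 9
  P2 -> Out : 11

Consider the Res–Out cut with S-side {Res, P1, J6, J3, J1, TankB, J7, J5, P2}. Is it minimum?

Given cut capacity: 9 + 11 = 20.
Augment Res→P1→J1→J5→Out: bottleneck 5, flow now 5.
Augment Res→J6→J7→J5→Out: bottleneck 4, flow now 9.
Augment Res→J6→J7→P2→Out: bottleneck 6, flow now 15.
Augment Res→J3→J1→P2→Out: bottleneck 5, flow now 20.
No augmenting path remains; maximum flow = 20.
Cut capacity 20 equals the max flow, so it is a minimum cut.

Yes — it is a minimum cut (capacity 20).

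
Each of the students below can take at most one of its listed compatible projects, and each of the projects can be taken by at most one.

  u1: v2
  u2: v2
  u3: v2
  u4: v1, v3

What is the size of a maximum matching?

Unit-capacity flow: source→left, listed edges, right→sink; max matching = max flow.
Augmenting path u1→v2 (+1); matched 1.
Augmenting path u4→v1 (+1); matched 2.
No augmenting path remains; maximum matching = 2.
König certificate: {u4, v2} is a vertex cover of size 2 (every listed pair touches it), so no matching can be larger.

2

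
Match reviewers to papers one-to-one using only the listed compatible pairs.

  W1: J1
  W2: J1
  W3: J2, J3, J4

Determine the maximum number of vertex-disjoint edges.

2

Unit-capacity flow: source→left, listed edges, right→sink; max matching = max flow.
Augmenting path W1→J1 (+1); matched 1.
Augmenting path W3→J2 (+1); matched 2.
No augmenting path remains; maximum matching = 2.
König certificate: {W3, J1} is a vertex cover of size 2 (every listed pair touches it), so no matching can be larger.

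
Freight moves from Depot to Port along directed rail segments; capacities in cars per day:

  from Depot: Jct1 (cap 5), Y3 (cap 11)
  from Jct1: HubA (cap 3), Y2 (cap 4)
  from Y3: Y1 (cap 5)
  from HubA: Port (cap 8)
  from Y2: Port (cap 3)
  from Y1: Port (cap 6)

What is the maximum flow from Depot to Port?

10

Augment Depot→Jct1→HubA→Port: bottleneck 3, flow now 3.
Augment Depot→Jct1→Y2→Port: bottleneck 2, flow now 5.
Augment Depot→Y3→Y1→Port: bottleneck 5, flow now 10.
No augmenting path remains; maximum flow = 10.
In the residual graph, reachable from Depot: {Depot, Y3}.
Min-cut edges: Depot→Jct1 (5), Y3→Y1 (5); capacity 5 + 5 = 10.
This cut is saturated, so no flow can exceed 10.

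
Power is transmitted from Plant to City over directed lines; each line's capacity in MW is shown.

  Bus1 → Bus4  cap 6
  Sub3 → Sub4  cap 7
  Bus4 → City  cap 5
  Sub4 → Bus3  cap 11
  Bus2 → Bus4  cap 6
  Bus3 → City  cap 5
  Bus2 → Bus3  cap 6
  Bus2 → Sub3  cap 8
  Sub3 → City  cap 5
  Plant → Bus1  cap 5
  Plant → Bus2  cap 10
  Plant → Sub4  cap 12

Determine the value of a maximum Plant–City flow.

Augment Plant→Bus2→Bus3→City: bottleneck 5, flow now 5.
Augment Plant→Bus2→Sub3→City: bottleneck 5, flow now 10.
Augment Plant→Bus1→Bus4→City: bottleneck 5, flow now 15.
No augmenting path remains; maximum flow = 15.
In the residual graph, reachable from Plant: {Plant, Bus2, Bus1, Sub4, Bus3, Sub3, Bus4}.
Min-cut edges: Bus3→City (5), Sub3→City (5), Bus4→City (5); capacity 5 + 5 + 5 = 15.
This cut is saturated, so no flow can exceed 15.

15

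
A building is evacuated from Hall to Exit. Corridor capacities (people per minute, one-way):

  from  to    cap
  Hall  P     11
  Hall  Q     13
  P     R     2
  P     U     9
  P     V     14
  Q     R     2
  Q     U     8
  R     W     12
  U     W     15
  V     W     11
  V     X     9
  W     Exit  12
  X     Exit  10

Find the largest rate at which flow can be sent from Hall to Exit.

21

Augment Hall→P→R→W→Exit: bottleneck 2, flow now 2.
Augment Hall→P→U→W→Exit: bottleneck 9, flow now 11.
Augment Hall→Q→R→W→Exit: bottleneck 1, flow now 12.
Augment Hall→Q→R→P→V→X→Exit: bottleneck 1, flow now 13. (uses reverse residual edge)
Augment Hall→Q→U→P→V→X→Exit: bottleneck 8, flow now 21. (uses reverse residual edge)
No augmenting path remains; maximum flow = 21.
In the residual graph, reachable from Hall: {Hall, Q}.
Min-cut edges: Hall→P (11), Q→R (2), Q→U (8); capacity 11 + 2 + 8 = 21.
This cut is saturated, so no flow can exceed 21.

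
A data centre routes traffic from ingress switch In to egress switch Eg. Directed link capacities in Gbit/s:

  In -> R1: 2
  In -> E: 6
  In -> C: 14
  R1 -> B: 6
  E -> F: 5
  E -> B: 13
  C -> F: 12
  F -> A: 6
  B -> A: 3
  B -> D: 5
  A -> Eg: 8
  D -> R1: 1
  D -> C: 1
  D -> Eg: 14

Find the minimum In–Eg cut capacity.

13

Augment In→R1→B→A→Eg: bottleneck 2, flow now 2.
Augment In→E→F→A→Eg: bottleneck 5, flow now 7.
Augment In→E→B→A→Eg: bottleneck 1, flow now 8.
Augment In→C→F→E→B→D→Eg: bottleneck 5, flow now 13. (uses reverse residual edge)
No augmenting path remains; maximum flow = 13.
By max-flow min-cut, the minimum cut capacity equals the max flow.
In the residual graph, reachable from In: {In, R1, E, C, F, B, A}.
Min-cut edges: B→D (5), A→Eg (8); capacity 5 + 8 = 13.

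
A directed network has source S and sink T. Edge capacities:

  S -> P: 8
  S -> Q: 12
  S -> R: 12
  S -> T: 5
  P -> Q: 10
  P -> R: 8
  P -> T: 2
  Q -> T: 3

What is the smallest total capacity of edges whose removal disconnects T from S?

10

Augment S→T: bottleneck 5, flow now 5.
Augment S→P→T: bottleneck 2, flow now 7.
Augment S→Q→T: bottleneck 3, flow now 10.
No augmenting path remains; maximum flow = 10.
By max-flow min-cut, the minimum cut capacity equals the max flow.
In the residual graph, reachable from S: {S, P, Q, R}.
Min-cut edges: S→T (5), P→T (2), Q→T (3); capacity 5 + 2 + 3 = 10.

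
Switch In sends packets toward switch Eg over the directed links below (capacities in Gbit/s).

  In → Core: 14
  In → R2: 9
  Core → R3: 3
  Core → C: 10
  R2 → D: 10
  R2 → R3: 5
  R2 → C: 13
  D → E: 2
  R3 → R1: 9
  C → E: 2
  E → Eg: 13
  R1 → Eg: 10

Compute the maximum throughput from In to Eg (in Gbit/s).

12

Augment In→Core→R3→R1→Eg: bottleneck 3, flow now 3.
Augment In→Core→C→E→Eg: bottleneck 2, flow now 5.
Augment In→R2→D→E→Eg: bottleneck 2, flow now 7.
Augment In→R2→R3→R1→Eg: bottleneck 5, flow now 12.
No augmenting path remains; maximum flow = 12.
In the residual graph, reachable from In: {In, Core, R2, D, C}.
Min-cut edges: Core→R3 (3), R2→R3 (5), D→E (2), C→E (2); capacity 3 + 5 + 2 + 2 = 12.
This cut is saturated, so no flow can exceed 12.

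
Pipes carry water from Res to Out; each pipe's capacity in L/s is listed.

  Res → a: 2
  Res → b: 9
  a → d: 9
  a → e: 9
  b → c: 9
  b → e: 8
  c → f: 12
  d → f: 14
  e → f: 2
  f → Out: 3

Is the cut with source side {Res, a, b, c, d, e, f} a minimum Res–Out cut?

Given cut capacity: 3 = 3.
Augment Res→a→d→f→Out: bottleneck 2, flow now 2.
Augment Res→b→c→f→Out: bottleneck 1, flow now 3.
No augmenting path remains; maximum flow = 3.
Cut capacity 3 equals the max flow, so it is a minimum cut.

Yes — it is a minimum cut (capacity 3).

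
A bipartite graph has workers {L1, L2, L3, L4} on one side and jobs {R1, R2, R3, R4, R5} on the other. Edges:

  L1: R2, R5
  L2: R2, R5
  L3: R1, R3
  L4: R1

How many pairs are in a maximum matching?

4

Unit-capacity flow: source→left, listed edges, right→sink; max matching = max flow.
Augmenting path L1→R2 (+1); matched 1.
Augmenting path L2→R5 (+1); matched 2.
Augmenting path L3→R1 (+1); matched 3.
Augmenting path L4→R1→L3→R3 (+1); matched 4.
No augmenting path remains; maximum matching = 4.
König certificate: {L1, L2, L3, L4} is a vertex cover of size 4 (every listed pair touches it), so no matching can be larger.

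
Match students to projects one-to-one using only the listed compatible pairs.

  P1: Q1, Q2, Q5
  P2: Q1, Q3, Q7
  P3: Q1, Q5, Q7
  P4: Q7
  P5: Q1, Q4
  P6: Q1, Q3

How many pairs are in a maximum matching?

6

Unit-capacity flow: source→left, listed edges, right→sink; max matching = max flow.
Augmenting path P1→Q1 (+1); matched 1.
Augmenting path P2→Q3 (+1); matched 2.
Augmenting path P3→Q5 (+1); matched 3.
Augmenting path P4→Q7 (+1); matched 4.
Augmenting path P5→Q4 (+1); matched 5.
Augmenting path P6→Q1→P1→Q2 (+1); matched 6.
No augmenting path remains; maximum matching = 6.
König certificate: {P1, P2, P3, P4, P5, P6} is a vertex cover of size 6 (every listed pair touches it), so no matching can be larger.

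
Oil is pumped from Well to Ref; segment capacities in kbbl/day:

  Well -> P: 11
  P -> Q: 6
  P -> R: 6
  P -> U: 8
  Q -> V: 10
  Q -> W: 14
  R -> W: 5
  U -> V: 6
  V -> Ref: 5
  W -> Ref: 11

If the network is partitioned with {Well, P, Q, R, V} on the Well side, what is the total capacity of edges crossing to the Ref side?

32

Edges leaving {Well, P, Q, R, V}: P→U (8), Q→W (14), R→W (5), V→Ref (5).
Cut capacity = 8 + 14 + 5 + 5 = 32.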